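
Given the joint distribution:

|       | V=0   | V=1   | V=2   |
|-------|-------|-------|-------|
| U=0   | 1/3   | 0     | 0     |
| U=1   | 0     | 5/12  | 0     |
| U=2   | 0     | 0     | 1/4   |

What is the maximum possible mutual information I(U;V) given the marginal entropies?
The upper bound on mutual information is I(U;V) ≤ min(H(U), H(V)).

Marginal P(U) (row sums):
  P(U=0) = 1/3 + 0 + 0 = 1/3
  P(U=1) = 0 + 5/12 + 0 = 5/12
  P(U=2) = 0 + 0 + 1/4 = 1/4
Marginal P(V) (column sums):
  P(V=0) = 1/3 + 0 + 0 = 1/3
  P(V=1) = 0 + 5/12 + 0 = 5/12
  P(V=2) = 0 + 0 + 1/4 = 1/4

H(U) = -[(1/3)·log₂(1/3) + (5/12)·log₂(5/12) + (1/4)·log₂(1/4)]
  = 0.5283 + 0.5263 + 0.5000
  = 1.5546 bits
H(V) = -[(1/3)·log₂(1/3) + (5/12)·log₂(5/12) + (1/4)·log₂(1/4)]
  = 0.5283 + 0.5263 + 0.5000
  = 1.5546 bits

Maximum possible I(U;V) = min(1.5546, 1.5546) = 1.5546 bits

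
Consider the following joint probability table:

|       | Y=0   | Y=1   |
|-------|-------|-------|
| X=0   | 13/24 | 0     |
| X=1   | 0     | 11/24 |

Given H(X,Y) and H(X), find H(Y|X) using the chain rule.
From the chain rule: H(X,Y) = H(X) + H(Y|X)
Therefore: H(Y|X) = H(X,Y) - H(X)

H(X,Y) = -[(13/24)·log₂(13/24) + (11/24)·log₂(11/24)]
  = 0.4791 + 0.5159
  = 0.9950 bits
Marginal P(X) (row sums):
  P(X=0) = 13/24 + 0 = 13/24
  P(X=1) = 0 + 11/24 = 11/24
H(X) = -[(13/24)·log₂(13/24) + (11/24)·log₂(11/24)]
  = 0.4791 + 0.5159
  = 0.9950 bits

H(Y|X) = 0.9950 - 0.9950 = 0.0000 bits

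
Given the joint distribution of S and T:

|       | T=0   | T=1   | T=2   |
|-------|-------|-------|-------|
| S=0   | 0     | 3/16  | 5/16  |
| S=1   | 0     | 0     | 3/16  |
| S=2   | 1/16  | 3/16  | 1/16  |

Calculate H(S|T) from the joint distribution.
Marginal P(T) (column sums):
  P(T=0) = 0 + 0 + 1/16 = 1/16
  P(T=1) = 3/16 + 0 + 3/16 = 3/8
  P(T=2) = 5/16 + 3/16 + 1/16 = 9/16

H(S|T) = -Σ P(S,T)·log₂ P(S|T), where P(S|T) = P(S,T) / P(T)
  (cells with P(S,T) = 0 contribute 0)
  (S=0,T=1): P(S|T) = (3/16)/(3/8) = 1/2;  -(3/16)·log₂(1/2) = 0.1875
  (S=0,T=2): P(S|T) = (5/16)/(9/16) = 5/9;  -(5/16)·log₂(5/9) = 0.2650
  (S=1,T=2): P(S|T) = (3/16)/(9/16) = 1/3;  -(3/16)·log₂(1/3) = 0.2972
  (S=2,T=0): P(S|T) = (1/16)/(1/16) = 1;  -(1/16)·log₂(1) = 0.0000
  (S=2,T=1): P(S|T) = (3/16)/(3/8) = 1/2;  -(3/16)·log₂(1/2) = 0.1875
  (S=2,T=2): P(S|T) = (1/16)/(9/16) = 1/9;  -(1/16)·log₂(1/9) = 0.1981
H(S|T) = 0.1875 + 0.2650 + 0.2972 + 0.0000 + 0.1875 + 0.1981
  = 1.1353 bits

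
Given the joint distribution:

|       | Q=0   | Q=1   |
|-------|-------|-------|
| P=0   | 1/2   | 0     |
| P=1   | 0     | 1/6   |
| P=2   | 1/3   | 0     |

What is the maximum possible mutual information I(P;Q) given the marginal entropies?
The upper bound on mutual information is I(P;Q) ≤ min(H(P), H(Q)).

Marginal P(P) (row sums):
  P(P=0) = 1/2 + 0 = 1/2
  P(P=1) = 0 + 1/6 = 1/6
  P(P=2) = 1/3 + 0 = 1/3
Marginal P(Q) (column sums):
  P(Q=0) = 1/2 + 0 + 1/3 = 5/6
  P(Q=1) = 0 + 1/6 + 0 = 1/6

H(P) = -[(1/2)·log₂(1/2) + (1/6)·log₂(1/6) + (1/3)·log₂(1/3)]
  = 0.5000 + 0.4308 + 0.5283
  = 1.4591 bits
H(Q) = -[(5/6)·log₂(5/6) + (1/6)·log₂(1/6)]
  = 0.2192 + 0.4308
  = 0.6500 bits

Maximum possible I(P;Q) = min(1.4591, 0.6500) = 0.6500 bits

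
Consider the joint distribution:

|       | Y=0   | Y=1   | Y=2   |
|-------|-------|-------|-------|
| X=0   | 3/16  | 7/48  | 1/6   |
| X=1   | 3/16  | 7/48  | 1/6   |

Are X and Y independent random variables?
Marginal P(X) (row sums):
  P(X=0) = 3/16 + 7/48 + 1/6 = 1/2
  P(X=1) = 3/16 + 7/48 + 1/6 = 1/2
Marginal P(Y) (column sums):
  P(Y=0) = 3/16 + 3/16 = 3/8
  P(Y=1) = 7/48 + 7/48 = 7/24
  P(Y=2) = 1/6 + 1/6 = 1/3

X and Y are independent iff P(X=i,Y=j) = P(X=i)·P(Y=j) for every cell.
  P(X=0)·P(Y=0) = 1/2 × 3/8 = 3/16 = P(X=0,Y=0) ✓
  P(X=0)·P(Y=1) = 1/2 × 7/24 = 7/48 = P(X=0,Y=1) ✓
  P(X=0)·P(Y=2) = 1/2 × 1/3 = 1/6 = P(X=0,Y=2) ✓
  P(X=1)·P(Y=0) = 1/2 × 3/8 = 3/16 = P(X=1,Y=0) ✓
  P(X=1)·P(Y=1) = 1/2 × 7/24 = 7/48 = P(X=1,Y=1) ✓
  P(X=1)·P(Y=2) = 1/2 × 1/3 = 1/6 = P(X=1,Y=2) ✓

Yes, X and Y are independent: every cell factors, so I(X;Y) = 0 bits.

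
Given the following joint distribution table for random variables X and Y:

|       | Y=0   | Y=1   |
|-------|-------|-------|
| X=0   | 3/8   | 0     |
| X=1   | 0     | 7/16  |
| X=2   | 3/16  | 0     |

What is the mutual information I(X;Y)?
Marginal P(X) (row sums):
  P(X=0) = 3/8 + 0 = 3/8
  P(X=1) = 0 + 7/16 = 7/16
  P(X=2) = 3/16 + 0 = 3/16
Marginal P(Y) (column sums):
  P(Y=0) = 3/8 + 0 + 3/16 = 9/16
  P(Y=1) = 0 + 7/16 + 0 = 7/16

H(X) = -[(3/8)·log₂(3/8) + (7/16)·log₂(7/16) + (3/16)·log₂(3/16)]
  = 0.5306 + 0.5218 + 0.4528
  = 1.5052 bits
H(Y) = -[(9/16)·log₂(9/16) + (7/16)·log₂(7/16)]
  = 0.4669 + 0.5218
  = 0.9887 bits
H(X,Y) = -[(3/8)·log₂(3/8) + (7/16)·log₂(7/16) + (3/16)·log₂(3/16)]
  = 0.5306 + 0.5218 + 0.4528
  = 1.5052 bits

I(X;Y) = H(X) + H(Y) - H(X,Y)
  = 1.5052 + 0.9887 - 1.5052
  = 0.9887 bits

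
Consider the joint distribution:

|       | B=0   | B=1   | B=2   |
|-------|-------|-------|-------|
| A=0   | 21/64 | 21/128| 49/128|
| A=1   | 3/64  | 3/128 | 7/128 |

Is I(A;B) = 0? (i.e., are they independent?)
Marginal P(A) (row sums):
  P(A=0) = 21/64 + 21/128 + 49/128 = 7/8
  P(A=1) = 3/64 + 3/128 + 7/128 = 1/8
Marginal P(B) (column sums):
  P(B=0) = 21/64 + 3/64 = 3/8
  P(B=1) = 21/128 + 3/128 = 3/16
  P(B=2) = 49/128 + 7/128 = 7/16

A and B are independent iff P(A=i,B=j) = P(A=i)·P(B=j) for every cell.
  P(A=0)·P(B=0) = 7/8 × 3/8 = 21/64 = P(A=0,B=0) ✓
  P(A=0)·P(B=1) = 7/8 × 3/16 = 21/128 = P(A=0,B=1) ✓
  P(A=0)·P(B=2) = 7/8 × 7/16 = 49/128 = P(A=0,B=2) ✓
  P(A=1)·P(B=0) = 1/8 × 3/8 = 3/64 = P(A=1,B=0) ✓
  P(A=1)·P(B=1) = 1/8 × 3/16 = 3/128 = P(A=1,B=1) ✓
  P(A=1)·P(B=2) = 1/8 × 7/16 = 7/128 = P(A=1,B=2) ✓

Yes, A and B are independent: every cell factors, so I(A;B) = 0 bits.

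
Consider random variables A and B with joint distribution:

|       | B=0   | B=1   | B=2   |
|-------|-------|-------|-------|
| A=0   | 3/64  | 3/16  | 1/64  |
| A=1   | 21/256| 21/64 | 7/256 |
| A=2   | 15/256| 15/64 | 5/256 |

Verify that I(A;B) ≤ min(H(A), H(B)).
Marginal P(A) (row sums):
  P(A=0) = 3/64 + 3/16 + 1/64 = 1/4
  P(A=1) = 21/256 + 21/64 + 7/256 = 7/16
  P(A=2) = 15/256 + 15/64 + 5/256 = 5/16
Marginal P(B) (column sums):
  P(B=0) = 3/64 + 21/256 + 15/256 = 3/16
  P(B=1) = 3/16 + 21/64 + 15/64 = 3/4
  P(B=2) = 1/64 + 7/256 + 5/256 = 1/16

H(A) = -[(1/4)·log₂(1/4) + (7/16)·log₂(7/16) + (5/16)·log₂(5/16)]
  = 0.5000 + 0.5218 + 0.5244
  = 1.5462 bits
H(B) = -[(3/16)·log₂(3/16) + (3/4)·log₂(3/4) + (1/16)·log₂(1/16)]
  = 0.4528 + 0.3113 + 0.2500
  = 1.0141 bits
H(A,B) = -[(3/64)·log₂(3/64) + (3/16)·log₂(3/16) + (1/64)·log₂(1/64) + (21/256)·log₂(21/256) + (21/64)·log₂(21/64) + (7/256)·log₂(7/256) + (15/256)·log₂(15/256) + (15/64)·log₂(15/64) + (5/256)·log₂(5/256)]
  = 0.2070 + 0.4528 + 0.0938 + 0.2959 + 0.5275 + 0.1420 + 0.2398 + 0.4906 + 0.1109
  = 2.5603 bits

I(A;B) = H(A) + H(B) - H(A,B)
  = 1.5462 + 1.0141 - 2.5603
  = 0.0000 bits

min(H(A), H(B)) = min(1.5462, 1.0141) = 1.0141 bits
Since 0.0000 ≤ 1.0141, the bound is satisfied ✓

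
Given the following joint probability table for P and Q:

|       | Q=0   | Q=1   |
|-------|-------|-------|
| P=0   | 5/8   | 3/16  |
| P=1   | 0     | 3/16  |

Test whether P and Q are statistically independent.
Marginal P(P) (row sums):
  P(P=0) = 5/8 + 3/16 = 13/16
  P(P=1) = 0 + 3/16 = 3/16
Marginal P(Q) (column sums):
  P(Q=0) = 5/8 + 0 = 5/8
  P(Q=1) = 3/16 + 3/16 = 3/8

P and Q are independent iff P(P=i,Q=j) = P(P=i)·P(Q=j) for every cell.
  P(P=0)·P(Q=0) = 13/16 × 5/8 = 65/128, but P(P=0,Q=0) = 5/8 ✗

No, P and Q are not independent. Quantitatively, I(P;Q) > 0:

H(P) = -[(13/16)·log₂(13/16) + (3/16)·log₂(3/16)]
  = 0.2434 + 0.4528
  = 0.6962 bits
H(Q) = -[(5/8)·log₂(5/8) + (3/8)·log₂(3/8)]
  = 0.4238 + 0.5306
  = 0.9544 bits
H(P,Q) = -[(5/8)·log₂(5/8) + (3/16)·log₂(3/16) + (3/16)·log₂(3/16)]
  = 0.4238 + 0.4528 + 0.4528
  = 1.3294 bits
I(P;Q) = H(P) + H(Q) - H(P,Q) = 0.6962 + 0.9544 - 1.3294 = 0.3212 bits > 0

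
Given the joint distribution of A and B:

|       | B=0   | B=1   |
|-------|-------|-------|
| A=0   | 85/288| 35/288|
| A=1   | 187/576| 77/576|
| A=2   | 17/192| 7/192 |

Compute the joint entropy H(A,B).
H(A,B) = -Σ P(A,B) log₂ P(A,B), summed over the non-zero cells:
H(A,B) = -[(85/288)·log₂(85/288) + (35/288)·log₂(35/288) + (187/576)·log₂(187/576) + (77/576)·log₂(77/576) + (17/192)·log₂(17/192) + (7/192)·log₂(7/192)]
  = 0.5196 + 0.3695 + 0.5269 + 0.3881 + 0.3097 + 0.1742
  = 2.2880 bits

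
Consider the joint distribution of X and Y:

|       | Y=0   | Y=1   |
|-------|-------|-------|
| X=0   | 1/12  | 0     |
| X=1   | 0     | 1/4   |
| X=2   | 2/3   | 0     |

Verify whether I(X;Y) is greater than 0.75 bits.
Marginal P(X) (row sums):
  P(X=0) = 1/12 + 0 = 1/12
  P(X=1) = 0 + 1/4 = 1/4
  P(X=2) = 2/3 + 0 = 2/3
Marginal P(Y) (column sums):
  P(Y=0) = 1/12 + 0 + 2/3 = 3/4
  P(Y=1) = 0 + 1/4 + 0 = 1/4

H(X) = -[(1/12)·log₂(1/12) + (1/4)·log₂(1/4) + (2/3)·log₂(2/3)]
  = 0.2987 + 0.5000 + 0.3900
  = 1.1887 bits
H(Y) = -[(3/4)·log₂(3/4) + (1/4)·log₂(1/4)]
  = 0.3113 + 0.5000
  = 0.8113 bits
H(X,Y) = -[(1/12)·log₂(1/12) + (1/4)·log₂(1/4) + (2/3)·log₂(2/3)]
  = 0.2987 + 0.5000 + 0.3900
  = 1.1887 bits

I(X;Y) = H(X) + H(Y) - H(X,Y)
  = 1.1887 + 0.8113 - 1.1887
  = 0.8113 bits

Yes. I(X;Y) = 0.8113 bits, which is > 0.75 bits.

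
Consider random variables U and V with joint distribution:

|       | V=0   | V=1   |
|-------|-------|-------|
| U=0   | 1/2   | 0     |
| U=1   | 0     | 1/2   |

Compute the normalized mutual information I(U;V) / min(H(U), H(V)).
Marginal P(U) (row sums):
  P(U=0) = 1/2 + 0 = 1/2
  P(U=1) = 0 + 1/2 = 1/2
Marginal P(V) (column sums):
  P(V=0) = 1/2 + 0 = 1/2
  P(V=1) = 0 + 1/2 = 1/2

H(U) = -[(1/2)·log₂(1/2) + (1/2)·log₂(1/2)]
  = 0.5000 + 0.5000
  = 1.0000 bits
H(V) = -[(1/2)·log₂(1/2) + (1/2)·log₂(1/2)]
  = 0.5000 + 0.5000
  = 1.0000 bits
H(U,V) = -[(1/2)·log₂(1/2) + (1/2)·log₂(1/2)]
  = 0.5000 + 0.5000
  = 1.0000 bits

I(U;V) = H(U) + H(V) - H(U,V)
  = 1.0000 + 1.0000 - 1.0000
  = 1.0000 bits

min(H(U), H(V)) = min(1.0000, 1.0000) = 1.0000 bits
Normalized MI = 1.0000 / 1.0000 = 1.0000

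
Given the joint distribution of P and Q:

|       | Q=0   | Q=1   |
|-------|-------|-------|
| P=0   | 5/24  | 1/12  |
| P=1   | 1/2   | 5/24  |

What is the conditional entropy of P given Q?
Marginal P(Q) (column sums):
  P(Q=0) = 5/24 + 1/2 = 17/24
  P(Q=1) = 1/12 + 5/24 = 7/24

H(P|Q) = -Σ P(P,Q)·log₂ P(P|Q), where P(P|Q) = P(P,Q) / P(Q)
  (P=0,Q=0): P(P|Q) = (5/24)/(17/24) = 5/17;  -(5/24)·log₂(5/17) = 0.3678
  (P=0,Q=1): P(P|Q) = (1/12)/(7/24) = 2/7;  -(1/12)·log₂(2/7) = 0.1506
  (P=1,Q=0): P(P|Q) = (1/2)/(17/24) = 12/17;  -(1/2)·log₂(12/17) = 0.2513
  (P=1,Q=1): P(P|Q) = (5/24)/(7/24) = 5/7;  -(5/24)·log₂(5/7) = 0.1011
H(P|Q) = 0.3678 + 0.1506 + 0.2513 + 0.1011
  = 0.8708 bits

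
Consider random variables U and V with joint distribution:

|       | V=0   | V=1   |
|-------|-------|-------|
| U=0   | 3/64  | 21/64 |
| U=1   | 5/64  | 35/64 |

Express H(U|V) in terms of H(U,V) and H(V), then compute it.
H(U|V) = H(U,V) - H(V)

Marginal P(V) (column sums):
  P(V=0) = 3/64 + 5/64 = 1/8
  P(V=1) = 21/64 + 35/64 = 7/8

H(U,V) = -[(3/64)·log₂(3/64) + (21/64)·log₂(21/64) + (5/64)·log₂(5/64) + (35/64)·log₂(35/64)]
  = 0.2070 + 0.5275 + 0.2873 + 0.4762
  = 1.4980 bits
H(V) = -[(1/8)·log₂(1/8) + (7/8)·log₂(7/8)]
  = 0.3750 + 0.1686
  = 0.5436 bits

H(U|V) = 1.4980 - 0.5436 = 0.9544 bits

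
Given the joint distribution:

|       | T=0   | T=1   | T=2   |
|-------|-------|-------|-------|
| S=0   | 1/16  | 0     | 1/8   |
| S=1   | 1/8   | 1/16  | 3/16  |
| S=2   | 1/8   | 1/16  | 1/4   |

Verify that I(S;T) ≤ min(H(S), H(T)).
Marginal P(S) (row sums):
  P(S=0) = 1/16 + 0 + 1/8 = 3/16
  P(S=1) = 1/8 + 1/16 + 3/16 = 3/8
  P(S=2) = 1/8 + 1/16 + 1/4 = 7/16
Marginal P(T) (column sums):
  P(T=0) = 1/16 + 1/8 + 1/8 = 5/16
  P(T=1) = 0 + 1/16 + 1/16 = 1/8
  P(T=2) = 1/8 + 3/16 + 1/4 = 9/16

H(S) = -[(3/16)·log₂(3/16) + (3/8)·log₂(3/8) + (7/16)·log₂(7/16)]
  = 0.4528 + 0.5306 + 0.5218
  = 1.5052 bits
H(T) = -[(5/16)·log₂(5/16) + (1/8)·log₂(1/8) + (9/16)·log₂(9/16)]
  = 0.5244 + 0.3750 + 0.4669
  = 1.3663 bits
H(S,T) = -[(1/16)·log₂(1/16) + (1/8)·log₂(1/8) + (1/8)·log₂(1/8) + (1/16)·log₂(1/16) + (3/16)·log₂(3/16) + (1/8)·log₂(1/8) + (1/16)·log₂(1/16) + (1/4)·log₂(1/4)]
  = 0.2500 + 0.3750 + 0.3750 + 0.2500 + 0.4528 + 0.3750 + 0.2500 + 0.5000
  = 2.8278 bits

I(S;T) = H(S) + H(T) - H(S,T)
  = 1.5052 + 1.3663 - 2.8278
  = 0.0437 bits

min(H(S), H(T)) = min(1.5052, 1.3663) = 1.3663 bits
Since 0.0437 ≤ 1.3663, the bound is satisfied ✓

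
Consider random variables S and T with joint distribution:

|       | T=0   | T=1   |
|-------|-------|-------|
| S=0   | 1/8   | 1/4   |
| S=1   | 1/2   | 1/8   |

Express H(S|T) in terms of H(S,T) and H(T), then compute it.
H(S|T) = H(S,T) - H(T)

Marginal P(T) (column sums):
  P(T=0) = 1/8 + 1/2 = 5/8
  P(T=1) = 1/4 + 1/8 = 3/8

H(S,T) = -[(1/8)·log₂(1/8) + (1/4)·log₂(1/4) + (1/2)·log₂(1/2) + (1/8)·log₂(1/8)]
  = 0.3750 + 0.5000 + 0.5000 + 0.3750
  = 1.7500 bits
H(T) = -[(5/8)·log₂(5/8) + (3/8)·log₂(3/8)]
  = 0.4238 + 0.5306
  = 0.9544 bits

H(S|T) = 1.7500 - 0.9544 = 0.7956 bits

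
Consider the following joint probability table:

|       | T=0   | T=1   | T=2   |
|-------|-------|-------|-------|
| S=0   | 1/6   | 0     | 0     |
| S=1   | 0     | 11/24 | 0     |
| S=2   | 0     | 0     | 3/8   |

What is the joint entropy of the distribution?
H(S,T) = -Σ P(S,T) log₂ P(S,T), summed over the non-zero cells:
H(S,T) = -[(1/6)·log₂(1/6) + (11/24)·log₂(11/24) + (3/8)·log₂(3/8)]
  = 0.4308 + 0.5159 + 0.5306
  = 1.4773 bits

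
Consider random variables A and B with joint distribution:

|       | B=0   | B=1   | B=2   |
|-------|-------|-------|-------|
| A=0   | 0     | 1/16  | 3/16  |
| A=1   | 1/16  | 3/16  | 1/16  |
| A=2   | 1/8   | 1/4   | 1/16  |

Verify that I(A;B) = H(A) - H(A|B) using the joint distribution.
Left side, from I(A;B) = H(A) + H(B) - H(A,B):
Marginal P(A) (row sums):
  P(A=0) = 0 + 1/16 + 3/16 = 1/4
  P(A=1) = 1/16 + 3/16 + 1/16 = 5/16
  P(A=2) = 1/8 + 1/4 + 1/16 = 7/16
Marginal P(B) (column sums):
  P(B=0) = 0 + 1/16 + 1/8 = 3/16
  P(B=1) = 1/16 + 3/16 + 1/4 = 1/2
  P(B=2) = 3/16 + 1/16 + 1/16 = 5/16

H(A) = -[(1/4)·log₂(1/4) + (5/16)·log₂(5/16) + (7/16)·log₂(7/16)]
  = 0.5000 + 0.5244 + 0.5218
  = 1.5462 bits
H(B) = -[(3/16)·log₂(3/16) + (1/2)·log₂(1/2) + (5/16)·log₂(5/16)]
  = 0.4528 + 0.5000 + 0.5244
  = 1.4772 bits
H(A,B) = -[(1/16)·log₂(1/16) + (3/16)·log₂(3/16) + (1/16)·log₂(1/16) + (3/16)·log₂(3/16) + (1/16)·log₂(1/16) + (1/8)·log₂(1/8) + (1/4)·log₂(1/4) + (1/16)·log₂(1/16)]
  = 0.2500 + 0.4528 + 0.2500 + 0.4528 + 0.2500 + 0.3750 + 0.5000 + 0.2500
  = 2.7806 bits

I(A;B) = H(A) + H(B) - H(A,B)
  = 1.5462 + 1.4772 - 2.7806
  = 0.2428 bits

Right side, with H(A|B) computed directly from the conditional probabilities:
H(A|B) = -Σ P(A,B)·log₂ P(A|B), where P(A|B) = P(A,B) / P(B)
  (cells with P(A,B) = 0 contribute 0)
  (A=0,B=1): P(A|B) = (1/16)/(1/2) = 1/8;  -(1/16)·log₂(1/8) = 0.1875
  (A=0,B=2): P(A|B) = (3/16)/(5/16) = 3/5;  -(3/16)·log₂(3/5) = 0.1382
  (A=1,B=0): P(A|B) = (1/16)/(3/16) = 1/3;  -(1/16)·log₂(1/3) = 0.0991
  (A=1,B=1): P(A|B) = (3/16)/(1/2) = 3/8;  -(3/16)·log₂(3/8) = 0.2653
  (A=1,B=2): P(A|B) = (1/16)/(5/16) = 1/5;  -(1/16)·log₂(1/5) = 0.1451
  (A=2,B=0): P(A|B) = (1/8)/(3/16) = 2/3;  -(1/8)·log₂(2/3) = 0.0731
  (A=2,B=1): P(A|B) = (1/4)/(1/2) = 1/2;  -(1/4)·log₂(1/2) = 0.2500
  (A=2,B=2): P(A|B) = (1/16)/(5/16) = 1/5;  -(1/16)·log₂(1/5) = 0.1451
H(A|B) = 0.1875 + 0.1382 + 0.0991 + 0.2653 + 0.1451 + 0.0731 + 0.2500 + 0.1451
  = 1.3034 bits
H(A) - H(A|B) = 1.5462 - 1.3034 = 0.2428 bits

Both sides equal 0.2428 bits, so I(A;B) = H(A) - H(A|B) ✓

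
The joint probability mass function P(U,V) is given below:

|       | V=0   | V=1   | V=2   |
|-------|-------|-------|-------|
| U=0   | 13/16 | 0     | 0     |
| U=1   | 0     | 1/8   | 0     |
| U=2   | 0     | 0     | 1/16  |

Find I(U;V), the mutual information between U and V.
Marginal P(U) (row sums):
  P(U=0) = 13/16 + 0 + 0 = 13/16
  P(U=1) = 0 + 1/8 + 0 = 1/8
  P(U=2) = 0 + 0 + 1/16 = 1/16
Marginal P(V) (column sums):
  P(V=0) = 13/16 + 0 + 0 = 13/16
  P(V=1) = 0 + 1/8 + 0 = 1/8
  P(V=2) = 0 + 0 + 1/16 = 1/16

H(U) = -[(13/16)·log₂(13/16) + (1/8)·log₂(1/8) + (1/16)·log₂(1/16)]
  = 0.2434 + 0.3750 + 0.2500
  = 0.8684 bits
H(V) = -[(13/16)·log₂(13/16) + (1/8)·log₂(1/8) + (1/16)·log₂(1/16)]
  = 0.2434 + 0.3750 + 0.2500
  = 0.8684 bits
H(U,V) = -[(13/16)·log₂(13/16) + (1/8)·log₂(1/8) + (1/16)·log₂(1/16)]
  = 0.2434 + 0.3750 + 0.2500
  = 0.8684 bits

I(U;V) = H(U) + H(V) - H(U,V)
  = 0.8684 + 0.8684 - 0.8684
  = 0.8684 bits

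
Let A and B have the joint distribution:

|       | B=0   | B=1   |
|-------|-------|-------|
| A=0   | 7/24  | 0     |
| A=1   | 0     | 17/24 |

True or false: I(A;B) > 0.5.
Marginal P(A) (row sums):
  P(A=0) = 7/24 + 0 = 7/24
  P(A=1) = 0 + 17/24 = 17/24
Marginal P(B) (column sums):
  P(B=0) = 7/24 + 0 = 7/24
  P(B=1) = 0 + 17/24 = 17/24

H(A) = -[(7/24)·log₂(7/24) + (17/24)·log₂(17/24)]
  = 0.5185 + 0.3524
  = 0.8709 bits
H(B) = -[(7/24)·log₂(7/24) + (17/24)·log₂(17/24)]
  = 0.5185 + 0.3524
  = 0.8709 bits
H(A,B) = -[(7/24)·log₂(7/24) + (17/24)·log₂(17/24)]
  = 0.5185 + 0.3524
  = 0.8709 bits

I(A;B) = H(A) + H(B) - H(A,B)
  = 0.8709 + 0.8709 - 0.8709
  = 0.8709 bits

True. I(A;B) = 0.8709 bits, which is > 0.5 bits.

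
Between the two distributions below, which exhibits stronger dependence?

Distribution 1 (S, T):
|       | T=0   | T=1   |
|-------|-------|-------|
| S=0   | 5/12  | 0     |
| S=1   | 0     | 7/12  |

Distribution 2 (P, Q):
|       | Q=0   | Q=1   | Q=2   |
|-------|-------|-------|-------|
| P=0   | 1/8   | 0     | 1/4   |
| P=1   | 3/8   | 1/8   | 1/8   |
Distribution 1 (S, T):
Marginal P(S) (row sums):
  P(S=0) = 5/12 + 0 = 5/12
  P(S=1) = 0 + 7/12 = 7/12
Marginal P(T) (column sums):
  P(T=0) = 5/12 + 0 = 5/12
  P(T=1) = 0 + 7/12 = 7/12

H(S) = -[(5/12)·log₂(5/12) + (7/12)·log₂(7/12)]
  = 0.5263 + 0.4536
  = 0.9799 bits
H(T) = -[(5/12)·log₂(5/12) + (7/12)·log₂(7/12)]
  = 0.5263 + 0.4536
  = 0.9799 bits
H(S,T) = -[(5/12)·log₂(5/12) + (7/12)·log₂(7/12)]
  = 0.5263 + 0.4536
  = 0.9799 bits

I(S;T) = H(S) + H(T) - H(S,T)
  = 0.9799 + 0.9799 - 0.9799
  = 0.9799 bits

Distribution 2 (P, Q):
Marginal P(P) (row sums):
  P(P=0) = 1/8 + 0 + 1/4 = 3/8
  P(P=1) = 3/8 + 1/8 + 1/8 = 5/8
Marginal P(Q) (column sums):
  P(Q=0) = 1/8 + 3/8 = 1/2
  P(Q=1) = 0 + 1/8 = 1/8
  P(Q=2) = 1/4 + 1/8 = 3/8

H(P) = -[(3/8)·log₂(3/8) + (5/8)·log₂(5/8)]
  = 0.5306 + 0.4238
  = 0.9544 bits
H(Q) = -[(1/2)·log₂(1/2) + (1/8)·log₂(1/8) + (3/8)·log₂(3/8)]
  = 0.5000 + 0.3750 + 0.5306
  = 1.4056 bits
H(P,Q) = -[(1/8)·log₂(1/8) + (1/4)·log₂(1/4) + (3/8)·log₂(3/8) + (1/8)·log₂(1/8) + (1/8)·log₂(1/8)]
  = 0.3750 + 0.5000 + 0.5306 + 0.3750 + 0.3750
  = 2.1556 bits

I(P;Q) = H(P) + H(Q) - H(P,Q)
  = 0.9544 + 1.4056 - 2.1556
  = 0.2044 bits

I(S;T) = 0.9799 bits > I(P;Q) = 0.2044 bits, so (S, T) has the higher mutual information (stronger dependence).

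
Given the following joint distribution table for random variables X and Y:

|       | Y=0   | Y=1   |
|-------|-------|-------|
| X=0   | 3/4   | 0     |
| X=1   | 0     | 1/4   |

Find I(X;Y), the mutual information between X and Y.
Marginal P(X) (row sums):
  P(X=0) = 3/4 + 0 = 3/4
  P(X=1) = 0 + 1/4 = 1/4
Marginal P(Y) (column sums):
  P(Y=0) = 3/4 + 0 = 3/4
  P(Y=1) = 0 + 1/4 = 1/4

H(X) = -[(3/4)·log₂(3/4) + (1/4)·log₂(1/4)]
  = 0.3113 + 0.5000
  = 0.8113 bits
H(Y) = -[(3/4)·log₂(3/4) + (1/4)·log₂(1/4)]
  = 0.3113 + 0.5000
  = 0.8113 bits
H(X,Y) = -[(3/4)·log₂(3/4) + (1/4)·log₂(1/4)]
  = 0.3113 + 0.5000
  = 0.8113 bits

I(X;Y) = H(X) + H(Y) - H(X,Y)
  = 0.8113 + 0.8113 - 0.8113
  = 0.8113 bits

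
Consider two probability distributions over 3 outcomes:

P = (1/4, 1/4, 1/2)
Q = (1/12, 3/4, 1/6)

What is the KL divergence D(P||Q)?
D(P||Q) = Σ P(i) log₂(P(i)/Q(i))
  i=0: (1/4) × log₂((1/4)/(1/12)) = (1/4) × log₂(3) = 0.3962
  i=1: (1/4) × log₂((1/4)/(3/4)) = (1/4) × log₂(1/3) = -0.3962
  i=2: (1/2) × log₂((1/2)/(1/6)) = (1/2) × log₂(3) = 0.7925
D(P||Q) = 0.3962 - 0.3962 + 0.7925
  = 0.7925 bits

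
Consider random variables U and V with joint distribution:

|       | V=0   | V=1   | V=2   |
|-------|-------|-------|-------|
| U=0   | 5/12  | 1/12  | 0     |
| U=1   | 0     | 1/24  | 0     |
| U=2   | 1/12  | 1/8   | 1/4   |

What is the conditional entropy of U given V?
Marginal P(V) (column sums):
  P(V=0) = 5/12 + 0 + 1/12 = 1/2
  P(V=1) = 1/12 + 1/24 + 1/8 = 1/4
  P(V=2) = 0 + 0 + 1/4 = 1/4

H(U|V) = -Σ P(U,V)·log₂ P(U|V), where P(U|V) = P(U,V) / P(V)
  (cells with P(U,V) = 0 contribute 0)
  (U=0,V=0): P(U|V) = (5/12)/(1/2) = 5/6;  -(5/12)·log₂(5/6) = 0.1096
  (U=0,V=1): P(U|V) = (1/12)/(1/4) = 1/3;  -(1/12)·log₂(1/3) = 0.1321
  (U=1,V=1): P(U|V) = (1/24)/(1/4) = 1/6;  -(1/24)·log₂(1/6) = 0.1077
  (U=2,V=0): P(U|V) = (1/12)/(1/2) = 1/6;  -(1/12)·log₂(1/6) = 0.2154
  (U=2,V=1): P(U|V) = (1/8)/(1/4) = 1/2;  -(1/8)·log₂(1/2) = 0.1250
  (U=2,V=2): P(U|V) = (1/4)/(1/4) = 1;  -(1/4)·log₂(1) = 0.0000
H(U|V) = 0.1096 + 0.1321 + 0.1077 + 0.2154 + 0.1250 + 0.0000
  = 0.6898 bits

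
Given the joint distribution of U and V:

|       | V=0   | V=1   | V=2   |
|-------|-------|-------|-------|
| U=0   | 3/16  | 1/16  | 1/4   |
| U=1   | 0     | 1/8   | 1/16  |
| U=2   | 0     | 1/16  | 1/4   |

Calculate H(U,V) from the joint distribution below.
H(U,V) = -Σ P(U,V) log₂ P(U,V), summed over the non-zero cells:
H(U,V) = -[(3/16)·log₂(3/16) + (1/16)·log₂(1/16) + (1/4)·log₂(1/4) + (1/8)·log₂(1/8) + (1/16)·log₂(1/16) + (1/16)·log₂(1/16) + (1/4)·log₂(1/4)]
  = 0.4528 + 0.2500 + 0.5000 + 0.3750 + 0.2500 + 0.2500 + 0.5000
  = 2.5778 bits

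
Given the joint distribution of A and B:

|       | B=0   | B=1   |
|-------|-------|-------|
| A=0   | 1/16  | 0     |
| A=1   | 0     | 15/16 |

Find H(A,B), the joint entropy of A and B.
H(A,B) = -Σ P(A,B) log₂ P(A,B), summed over the non-zero cells:
H(A,B) = -[(1/16)·log₂(1/16) + (15/16)·log₂(15/16)]
  = 0.2500 + 0.0873
  = 0.3373 bits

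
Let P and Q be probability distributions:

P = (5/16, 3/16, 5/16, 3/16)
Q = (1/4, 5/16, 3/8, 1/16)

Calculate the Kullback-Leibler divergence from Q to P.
D(P||Q) = Σ P(i) log₂(P(i)/Q(i))
  i=0: (5/16) × log₂((5/16)/(1/4)) = (5/16) × log₂(5/4) = 0.1006
  i=1: (3/16) × log₂((3/16)/(5/16)) = (3/16) × log₂(3/5) = -0.1382
  i=2: (5/16) × log₂((5/16)/(3/8)) = (5/16) × log₂(5/6) = -0.0822
  i=3: (3/16) × log₂((3/16)/(1/16)) = (3/16) × log₂(3) = 0.2972
D(P||Q) = 0.1006 - 0.1382 - 0.0822 + 0.2972
  = 0.1774 bits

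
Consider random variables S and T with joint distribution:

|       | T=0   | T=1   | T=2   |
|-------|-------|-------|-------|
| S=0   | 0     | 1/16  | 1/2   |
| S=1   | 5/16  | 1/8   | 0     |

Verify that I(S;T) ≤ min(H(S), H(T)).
Marginal P(S) (row sums):
  P(S=0) = 0 + 1/16 + 1/2 = 9/16
  P(S=1) = 5/16 + 1/8 + 0 = 7/16
Marginal P(T) (column sums):
  P(T=0) = 0 + 5/16 = 5/16
  P(T=1) = 1/16 + 1/8 = 3/16
  P(T=2) = 1/2 + 0 = 1/2

H(S) = -[(9/16)·log₂(9/16) + (7/16)·log₂(7/16)]
  = 0.4669 + 0.5218
  = 0.9887 bits
H(T) = -[(5/16)·log₂(5/16) + (3/16)·log₂(3/16) + (1/2)·log₂(1/2)]
  = 0.5244 + 0.4528 + 0.5000
  = 1.4772 bits
H(S,T) = -[(1/16)·log₂(1/16) + (1/2)·log₂(1/2) + (5/16)·log₂(5/16) + (1/8)·log₂(1/8)]
  = 0.2500 + 0.5000 + 0.5244 + 0.3750
  = 1.6494 bits

I(S;T) = H(S) + H(T) - H(S,T)
  = 0.9887 + 1.4772 - 1.6494
  = 0.8165 bits

min(H(S), H(T)) = min(0.9887, 1.4772) = 0.9887 bits
Since 0.8165 ≤ 0.9887, the bound is satisfied ✓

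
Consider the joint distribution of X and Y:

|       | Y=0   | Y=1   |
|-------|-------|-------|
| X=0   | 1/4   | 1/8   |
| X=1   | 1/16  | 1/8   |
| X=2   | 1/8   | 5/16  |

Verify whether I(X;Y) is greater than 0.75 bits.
Marginal P(X) (row sums):
  P(X=0) = 1/4 + 1/8 = 3/8
  P(X=1) = 1/16 + 1/8 = 3/16
  P(X=2) = 1/8 + 5/16 = 7/16
Marginal P(Y) (column sums):
  P(Y=0) = 1/4 + 1/16 + 1/8 = 7/16
  P(Y=1) = 1/8 + 1/8 + 5/16 = 9/16

H(X) = -[(3/8)·log₂(3/8) + (3/16)·log₂(3/16) + (7/16)·log₂(7/16)]
  = 0.5306 + 0.4528 + 0.5218
  = 1.5052 bits
H(Y) = -[(7/16)·log₂(7/16) + (9/16)·log₂(9/16)]
  = 0.5218 + 0.4669
  = 0.9887 bits
H(X,Y) = -[(1/4)·log₂(1/4) + (1/8)·log₂(1/8) + (1/16)·log₂(1/16) + (1/8)·log₂(1/8) + (1/8)·log₂(1/8) + (5/16)·log₂(5/16)]
  = 0.5000 + 0.3750 + 0.2500 + 0.3750 + 0.3750 + 0.5244
  = 2.3994 bits

I(X;Y) = H(X) + H(Y) - H(X,Y)
  = 1.5052 + 0.9887 - 2.3994
  = 0.0945 bits

No. I(X;Y) = 0.0945 bits, which is ≤ 0.75 bits.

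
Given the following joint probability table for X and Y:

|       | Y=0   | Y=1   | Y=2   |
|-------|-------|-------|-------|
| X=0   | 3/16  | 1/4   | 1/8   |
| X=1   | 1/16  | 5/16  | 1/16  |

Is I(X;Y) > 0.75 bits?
Marginal P(X) (row sums):
  P(X=0) = 3/16 + 1/4 + 1/8 = 9/16
  P(X=1) = 1/16 + 5/16 + 1/16 = 7/16
Marginal P(Y) (column sums):
  P(Y=0) = 3/16 + 1/16 = 1/4
  P(Y=1) = 1/4 + 5/16 = 9/16
  P(Y=2) = 1/8 + 1/16 = 3/16

H(X) = -[(9/16)·log₂(9/16) + (7/16)·log₂(7/16)]
  = 0.4669 + 0.5218
  = 0.9887 bits
H(Y) = -[(1/4)·log₂(1/4) + (9/16)·log₂(9/16) + (3/16)·log₂(3/16)]
  = 0.5000 + 0.4669 + 0.4528
  = 1.4197 bits
H(X,Y) = -[(3/16)·log₂(3/16) + (1/4)·log₂(1/4) + (1/8)·log₂(1/8) + (1/16)·log₂(1/16) + (5/16)·log₂(5/16) + (1/16)·log₂(1/16)]
  = 0.4528 + 0.5000 + 0.3750 + 0.2500 + 0.5244 + 0.2500
  = 2.3522 bits

I(X;Y) = H(X) + H(Y) - H(X,Y)
  = 0.9887 + 1.4197 - 2.3522
  = 0.0562 bits

No. I(X;Y) = 0.0562 bits, which is ≤ 0.75 bits.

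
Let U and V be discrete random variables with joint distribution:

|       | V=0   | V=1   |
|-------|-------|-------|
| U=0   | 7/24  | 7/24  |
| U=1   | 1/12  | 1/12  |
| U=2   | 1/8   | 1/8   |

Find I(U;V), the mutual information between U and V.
Marginal P(U) (row sums):
  P(U=0) = 7/24 + 7/24 = 7/12
  P(U=1) = 1/12 + 1/12 = 1/6
  P(U=2) = 1/8 + 1/8 = 1/4
Marginal P(V) (column sums):
  P(V=0) = 7/24 + 1/12 + 1/8 = 1/2
  P(V=1) = 7/24 + 1/12 + 1/8 = 1/2

H(U) = -[(7/12)·log₂(7/12) + (1/6)·log₂(1/6) + (1/4)·log₂(1/4)]
  = 0.4536 + 0.4308 + 0.5000
  = 1.3844 bits
H(V) = -[(1/2)·log₂(1/2) + (1/2)·log₂(1/2)]
  = 0.5000 + 0.5000
  = 1.0000 bits
H(U,V) = -[(7/24)·log₂(7/24) + (7/24)·log₂(7/24) + (1/12)·log₂(1/12) + (1/12)·log₂(1/12) + (1/8)·log₂(1/8) + (1/8)·log₂(1/8)]
  = 0.5185 + 0.5185 + 0.2987 + 0.2987 + 0.3750 + 0.3750
  = 2.3844 bits

I(U;V) = H(U) + H(V) - H(U,V)
  = 1.3844 + 1.0000 - 2.3844
  = 0.0000 bits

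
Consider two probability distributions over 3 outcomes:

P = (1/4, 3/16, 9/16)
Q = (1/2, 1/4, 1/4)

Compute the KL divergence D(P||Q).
D(P||Q) = Σ P(i) log₂(P(i)/Q(i))
  i=0: (1/4) × log₂((1/4)/(1/2)) = (1/4) × log₂(1/2) = -0.2500
  i=1: (3/16) × log₂((3/16)/(1/4)) = (3/16) × log₂(3/4) = -0.0778
  i=2: (9/16) × log₂((9/16)/(1/4)) = (9/16) × log₂(9/4) = 0.6581
D(P||Q) = -0.2500 - 0.0778 + 0.6581
  = 0.3303 bits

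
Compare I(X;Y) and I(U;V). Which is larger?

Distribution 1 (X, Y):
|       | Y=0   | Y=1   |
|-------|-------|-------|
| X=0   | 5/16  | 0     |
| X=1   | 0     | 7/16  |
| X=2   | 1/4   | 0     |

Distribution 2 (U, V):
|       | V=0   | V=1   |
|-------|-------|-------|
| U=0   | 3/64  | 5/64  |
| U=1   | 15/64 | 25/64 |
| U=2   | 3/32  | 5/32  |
Distribution 1 (X, Y):
Marginal P(X) (row sums):
  P(X=0) = 5/16 + 0 = 5/16
  P(X=1) = 0 + 7/16 = 7/16
  P(X=2) = 1/4 + 0 = 1/4
Marginal P(Y) (column sums):
  P(Y=0) = 5/16 + 0 + 1/4 = 9/16
  P(Y=1) = 0 + 7/16 + 0 = 7/16

H(X) = -[(5/16)·log₂(5/16) + (7/16)·log₂(7/16) + (1/4)·log₂(1/4)]
  = 0.5244 + 0.5218 + 0.5000
  = 1.5462 bits
H(Y) = -[(9/16)·log₂(9/16) + (7/16)·log₂(7/16)]
  = 0.4669 + 0.5218
  = 0.9887 bits
H(X,Y) = -[(5/16)·log₂(5/16) + (7/16)·log₂(7/16) + (1/4)·log₂(1/4)]
  = 0.5244 + 0.5218 + 0.5000
  = 1.5462 bits

I(X;Y) = H(X) + H(Y) - H(X,Y)
  = 1.5462 + 0.9887 - 1.5462
  = 0.9887 bits

Distribution 2 (U, V):
Marginal P(U) (row sums):
  P(U=0) = 3/64 + 5/64 = 1/8
  P(U=1) = 15/64 + 25/64 = 5/8
  P(U=2) = 3/32 + 5/32 = 1/4
Marginal P(V) (column sums):
  P(V=0) = 3/64 + 15/64 + 3/32 = 3/8
  P(V=1) = 5/64 + 25/64 + 5/32 = 5/8

H(U) = -[(1/8)·log₂(1/8) + (5/8)·log₂(5/8) + (1/4)·log₂(1/4)]
  = 0.3750 + 0.4238 + 0.5000
  = 1.2988 bits
H(V) = -[(3/8)·log₂(3/8) + (5/8)·log₂(5/8)]
  = 0.5306 + 0.4238
  = 0.9544 bits
H(U,V) = -[(3/64)·log₂(3/64) + (5/64)·log₂(5/64) + (15/64)·log₂(15/64) + (25/64)·log₂(25/64) + (3/32)·log₂(3/32) + (5/32)·log₂(5/32)]
  = 0.2070 + 0.2873 + 0.4906 + 0.5297 + 0.3202 + 0.4184
  = 2.2532 bits

I(U;V) = H(U) + H(V) - H(U,V)
  = 1.2988 + 0.9544 - 2.2532
  = 0.0000 bits

I(X;Y) = 0.9887 bits > I(U;V) = 0.0000 bits, so (X, Y) has the higher mutual information (stronger dependence).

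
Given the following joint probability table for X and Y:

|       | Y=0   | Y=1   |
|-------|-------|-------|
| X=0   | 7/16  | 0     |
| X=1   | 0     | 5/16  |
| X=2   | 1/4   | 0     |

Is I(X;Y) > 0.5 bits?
Marginal P(X) (row sums):
  P(X=0) = 7/16 + 0 = 7/16
  P(X=1) = 0 + 5/16 = 5/16
  P(X=2) = 1/4 + 0 = 1/4
Marginal P(Y) (column sums):
  P(Y=0) = 7/16 + 0 + 1/4 = 11/16
  P(Y=1) = 0 + 5/16 + 0 = 5/16

H(X) = -[(7/16)·log₂(7/16) + (5/16)·log₂(5/16) + (1/4)·log₂(1/4)]
  = 0.5218 + 0.5244 + 0.5000
  = 1.5462 bits
H(Y) = -[(11/16)·log₂(11/16) + (5/16)·log₂(5/16)]
  = 0.3716 + 0.5244
  = 0.8960 bits
H(X,Y) = -[(7/16)·log₂(7/16) + (5/16)·log₂(5/16) + (1/4)·log₂(1/4)]
  = 0.5218 + 0.5244 + 0.5000
  = 1.5462 bits

I(X;Y) = H(X) + H(Y) - H(X,Y)
  = 1.5462 + 0.8960 - 1.5462
  = 0.8960 bits

Yes. I(X;Y) = 0.8960 bits, which is > 0.5 bits.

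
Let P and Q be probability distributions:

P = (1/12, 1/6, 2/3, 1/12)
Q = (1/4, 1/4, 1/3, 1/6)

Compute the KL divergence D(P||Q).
D(P||Q) = Σ P(i) log₂(P(i)/Q(i))
  i=0: (1/12) × log₂((1/12)/(1/4)) = (1/12) × log₂(1/3) = -0.1321
  i=1: (1/6) × log₂((1/6)/(1/4)) = (1/6) × log₂(2/3) = -0.0975
  i=2: (2/3) × log₂((2/3)/(1/3)) = (2/3) × log₂(2) = 0.6667
  i=3: (1/12) × log₂((1/12)/(1/6)) = (1/12) × log₂(1/2) = -0.0833
D(P||Q) = -0.1321 - 0.0975 + 0.6667 - 0.0833
  = 0.3538 bits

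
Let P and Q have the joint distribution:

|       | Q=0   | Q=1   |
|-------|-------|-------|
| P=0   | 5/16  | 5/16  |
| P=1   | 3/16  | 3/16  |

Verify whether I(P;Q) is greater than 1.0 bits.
Marginal P(P) (row sums):
  P(P=0) = 5/16 + 5/16 = 5/8
  P(P=1) = 3/16 + 3/16 = 3/8
Marginal P(Q) (column sums):
  P(Q=0) = 5/16 + 3/16 = 1/2
  P(Q=1) = 5/16 + 3/16 = 1/2

H(P) = -[(5/8)·log₂(5/8) + (3/8)·log₂(3/8)]
  = 0.4238 + 0.5306
  = 0.9544 bits
H(Q) = -[(1/2)·log₂(1/2) + (1/2)·log₂(1/2)]
  = 0.5000 + 0.5000
  = 1.0000 bits
H(P,Q) = -[(5/16)·log₂(5/16) + (5/16)·log₂(5/16) + (3/16)·log₂(3/16) + (3/16)·log₂(3/16)]
  = 0.5244 + 0.5244 + 0.4528 + 0.4528
  = 1.9544 bits

I(P;Q) = H(P) + H(Q) - H(P,Q)
  = 0.9544 + 1.0000 - 1.9544
  = 0.0000 bits

No. I(P;Q) = 0.0000 bits, which is ≤ 1.0 bits.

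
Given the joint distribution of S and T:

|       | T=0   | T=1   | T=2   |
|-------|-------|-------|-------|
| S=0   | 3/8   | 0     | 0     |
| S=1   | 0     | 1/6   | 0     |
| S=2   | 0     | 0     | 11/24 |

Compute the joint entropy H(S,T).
H(S,T) = -Σ P(S,T) log₂ P(S,T), summed over the non-zero cells:
H(S,T) = -[(3/8)·log₂(3/8) + (1/6)·log₂(1/6) + (11/24)·log₂(11/24)]
  = 0.5306 + 0.4308 + 0.5159
  = 1.4773 bits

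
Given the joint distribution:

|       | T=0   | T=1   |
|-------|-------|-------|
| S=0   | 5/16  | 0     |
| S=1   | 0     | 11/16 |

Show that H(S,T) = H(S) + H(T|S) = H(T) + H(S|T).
Marginal P(S) (row sums):
  P(S=0) = 5/16 + 0 = 5/16
  P(S=1) = 0 + 11/16 = 11/16
Marginal P(T) (column sums):
  P(T=0) = 5/16 + 0 = 5/16
  P(T=1) = 0 + 11/16 = 11/16

Decomposition 1: H(S) + H(T|S)
H(S) = -[(5/16)·log₂(5/16) + (11/16)·log₂(11/16)]
  = 0.5244 + 0.3716
  = 0.8960 bits
H(T|S) = -Σ P(S,T)·log₂ P(T|S), where P(T|S) = P(S,T) / P(S)
  (cells with P(S,T) = 0 contribute 0)
  (S=0,T=0): P(T|S) = (5/16)/(5/16) = 1;  -(5/16)·log₂(1) = 0.0000
  (S=1,T=1): P(T|S) = (11/16)/(11/16) = 1;  -(11/16)·log₂(1) = 0.0000
H(T|S) = 0.0000 + 0.0000
  = 0.0000 bits
H(S) + H(T|S) = 0.8960 + 0.0000 = 0.8960 bits

Decomposition 2: H(T) + H(S|T)
H(T) = -[(5/16)·log₂(5/16) + (11/16)·log₂(11/16)]
  = 0.5244 + 0.3716
  = 0.8960 bits
H(S|T) = -Σ P(S,T)·log₂ P(S|T), where P(S|T) = P(S,T) / P(T)
  (cells with P(S,T) = 0 contribute 0)
  (S=0,T=0): P(S|T) = (5/16)/(5/16) = 1;  -(5/16)·log₂(1) = 0.0000
  (S=1,T=1): P(S|T) = (11/16)/(11/16) = 1;  -(11/16)·log₂(1) = 0.0000
H(S|T) = 0.0000 + 0.0000
  = 0.0000 bits
H(T) + H(S|T) = 0.8960 + 0.0000 = 0.8960 bits

Direct computation of the joint entropy:
H(S,T) = -[(5/16)·log₂(5/16) + (11/16)·log₂(11/16)]
  = 0.5244 + 0.3716
  = 0.8960 bits

All three agree: H(S,T) = 0.8960 bits ✓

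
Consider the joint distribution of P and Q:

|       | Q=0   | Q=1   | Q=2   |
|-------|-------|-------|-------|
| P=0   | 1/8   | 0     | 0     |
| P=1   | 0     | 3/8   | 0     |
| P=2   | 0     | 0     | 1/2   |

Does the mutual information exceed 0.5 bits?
Marginal P(P) (row sums):
  P(P=0) = 1/8 + 0 + 0 = 1/8
  P(P=1) = 0 + 3/8 + 0 = 3/8
  P(P=2) = 0 + 0 + 1/2 = 1/2
Marginal P(Q) (column sums):
  P(Q=0) = 1/8 + 0 + 0 = 1/8
  P(Q=1) = 0 + 3/8 + 0 = 3/8
  P(Q=2) = 0 + 0 + 1/2 = 1/2

H(P) = -[(1/8)·log₂(1/8) + (3/8)·log₂(3/8) + (1/2)·log₂(1/2)]
  = 0.3750 + 0.5306 + 0.5000
  = 1.4056 bits
H(Q) = -[(1/8)·log₂(1/8) + (3/8)·log₂(3/8) + (1/2)·log₂(1/2)]
  = 0.3750 + 0.5306 + 0.5000
  = 1.4056 bits
H(P,Q) = -[(1/8)·log₂(1/8) + (3/8)·log₂(3/8) + (1/2)·log₂(1/2)]
  = 0.3750 + 0.5306 + 0.5000
  = 1.4056 bits

I(P;Q) = H(P) + H(Q) - H(P,Q)
  = 1.4056 + 1.4056 - 1.4056
  = 1.4056 bits

Yes. I(P;Q) = 1.4056 bits, which is > 0.5 bits.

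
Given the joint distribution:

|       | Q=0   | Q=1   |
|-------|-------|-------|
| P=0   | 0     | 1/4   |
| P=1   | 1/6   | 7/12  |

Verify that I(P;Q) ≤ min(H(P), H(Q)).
Marginal P(P) (row sums):
  P(P=0) = 0 + 1/4 = 1/4
  P(P=1) = 1/6 + 7/12 = 3/4
Marginal P(Q) (column sums):
  P(Q=0) = 0 + 1/6 = 1/6
  P(Q=1) = 1/4 + 7/12 = 5/6

H(P) = -[(1/4)·log₂(1/4) + (3/4)·log₂(3/4)]
  = 0.5000 + 0.3113
  = 0.8113 bits
H(Q) = -[(1/6)·log₂(1/6) + (5/6)·log₂(5/6)]
  = 0.4308 + 0.2192
  = 0.6500 bits
H(P,Q) = -[(1/4)·log₂(1/4) + (1/6)·log₂(1/6) + (7/12)·log₂(7/12)]
  = 0.5000 + 0.4308 + 0.4536
  = 1.3844 bits

I(P;Q) = H(P) + H(Q) - H(P,Q)
  = 0.8113 + 0.6500 - 1.3844
  = 0.0769 bits

min(H(P), H(Q)) = min(0.8113, 0.6500) = 0.6500 bits
Since 0.0769 ≤ 0.6500, the bound is satisfied ✓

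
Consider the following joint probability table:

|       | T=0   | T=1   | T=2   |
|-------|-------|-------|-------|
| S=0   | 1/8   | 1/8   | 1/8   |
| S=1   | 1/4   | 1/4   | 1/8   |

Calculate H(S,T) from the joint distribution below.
H(S,T) = -Σ P(S,T) log₂ P(S,T), summed over the non-zero cells:
H(S,T) = -[(1/8)·log₂(1/8) + (1/8)·log₂(1/8) + (1/8)·log₂(1/8) + (1/4)·log₂(1/4) + (1/4)·log₂(1/4) + (1/8)·log₂(1/8)]
  = 0.3750 + 0.3750 + 0.3750 + 0.5000 + 0.5000 + 0.3750
  = 2.5000 bits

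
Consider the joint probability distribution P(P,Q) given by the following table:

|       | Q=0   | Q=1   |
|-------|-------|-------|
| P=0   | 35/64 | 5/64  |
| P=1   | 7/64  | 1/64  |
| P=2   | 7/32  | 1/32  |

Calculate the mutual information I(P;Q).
Marginal P(P) (row sums):
  P(P=0) = 35/64 + 5/64 = 5/8
  P(P=1) = 7/64 + 1/64 = 1/8
  P(P=2) = 7/32 + 1/32 = 1/4
Marginal P(Q) (column sums):
  P(Q=0) = 35/64 + 7/64 + 7/32 = 7/8
  P(Q=1) = 5/64 + 1/64 + 1/32 = 1/8

H(P) = -[(5/8)·log₂(5/8) + (1/8)·log₂(1/8) + (1/4)·log₂(1/4)]
  = 0.4238 + 0.3750 + 0.5000
  = 1.2988 bits
H(Q) = -[(7/8)·log₂(7/8) + (1/8)·log₂(1/8)]
  = 0.1686 + 0.3750
  = 0.5436 bits
H(P,Q) = -[(35/64)·log₂(35/64) + (5/64)·log₂(5/64) + (7/64)·log₂(7/64) + (1/64)·log₂(1/64) + (7/32)·log₂(7/32) + (1/32)·log₂(1/32)]
  = 0.4762 + 0.2873 + 0.3492 + 0.0938 + 0.4796 + 0.1563
  = 1.8424 bits

I(P;Q) = H(P) + H(Q) - H(P,Q)
  = 1.2988 + 0.5436 - 1.8424
  = 0.0000 bits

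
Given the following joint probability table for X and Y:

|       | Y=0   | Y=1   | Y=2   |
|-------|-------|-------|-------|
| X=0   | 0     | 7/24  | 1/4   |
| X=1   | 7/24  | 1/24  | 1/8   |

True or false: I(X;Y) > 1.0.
Marginal P(X) (row sums):
  P(X=0) = 0 + 7/24 + 1/4 = 13/24
  P(X=1) = 7/24 + 1/24 + 1/8 = 11/24
Marginal P(Y) (column sums):
  P(Y=0) = 0 + 7/24 = 7/24
  P(Y=1) = 7/24 + 1/24 = 1/3
  P(Y=2) = 1/4 + 1/8 = 3/8

H(X) = -[(13/24)·log₂(13/24) + (11/24)·log₂(11/24)]
  = 0.4791 + 0.5159
  = 0.9950 bits
H(Y) = -[(7/24)·log₂(7/24) + (1/3)·log₂(1/3) + (3/8)·log₂(3/8)]
  = 0.5185 + 0.5283 + 0.5306
  = 1.5774 bits
H(X,Y) = -[(7/24)·log₂(7/24) + (1/4)·log₂(1/4) + (7/24)·log₂(7/24) + (1/24)·log₂(1/24) + (1/8)·log₂(1/8)]
  = 0.5185 + 0.5000 + 0.5185 + 0.1910 + 0.3750
  = 2.1030 bits

I(X;Y) = H(X) + H(Y) - H(X,Y)
  = 0.9950 + 1.5774 - 2.1030
  = 0.4694 bits

False. I(X;Y) = 0.4694 bits, which is ≤ 1.0 bits.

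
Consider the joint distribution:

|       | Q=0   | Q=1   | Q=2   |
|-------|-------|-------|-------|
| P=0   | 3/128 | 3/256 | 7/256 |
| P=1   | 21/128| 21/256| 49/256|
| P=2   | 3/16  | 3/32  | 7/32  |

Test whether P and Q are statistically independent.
Marginal P(P) (row sums):
  P(P=0) = 3/128 + 3/256 + 7/256 = 1/16
  P(P=1) = 21/128 + 21/256 + 49/256 = 7/16
  P(P=2) = 3/16 + 3/32 + 7/32 = 1/2
Marginal P(Q) (column sums):
  P(Q=0) = 3/128 + 21/128 + 3/16 = 3/8
  P(Q=1) = 3/256 + 21/256 + 3/32 = 3/16
  P(Q=2) = 7/256 + 49/256 + 7/32 = 7/16

P and Q are independent iff P(P=i,Q=j) = P(P=i)·P(Q=j) for every cell.
  P(P=0)·P(Q=0) = 1/16 × 3/8 = 3/128 = P(P=0,Q=0) ✓
  P(P=0)·P(Q=1) = 1/16 × 3/16 = 3/256 = P(P=0,Q=1) ✓
  P(P=0)·P(Q=2) = 1/16 × 7/16 = 7/256 = P(P=0,Q=2) ✓
  P(P=1)·P(Q=0) = 7/16 × 3/8 = 21/128 = P(P=1,Q=0) ✓
  P(P=1)·P(Q=1) = 7/16 × 3/16 = 21/256 = P(P=1,Q=1) ✓
  P(P=1)·P(Q=2) = 7/16 × 7/16 = 49/256 = P(P=1,Q=2) ✓
  P(P=2)·P(Q=0) = 1/2 × 3/8 = 3/16 = P(P=2,Q=0) ✓
  P(P=2)·P(Q=1) = 1/2 × 3/16 = 3/32 = P(P=2,Q=1) ✓
  P(P=2)·P(Q=2) = 1/2 × 7/16 = 7/32 = P(P=2,Q=2) ✓

Yes, P and Q are independent: every cell factors, so I(P;Q) = 0 bits.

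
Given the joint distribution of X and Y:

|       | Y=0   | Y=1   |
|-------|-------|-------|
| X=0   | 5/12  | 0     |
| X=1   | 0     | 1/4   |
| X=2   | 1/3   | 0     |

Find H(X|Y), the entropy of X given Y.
Marginal P(Y) (column sums):
  P(Y=0) = 5/12 + 0 + 1/3 = 3/4
  P(Y=1) = 0 + 1/4 + 0 = 1/4

H(X|Y) = -Σ P(X,Y)·log₂ P(X|Y), where P(X|Y) = P(X,Y) / P(Y)
  (cells with P(X,Y) = 0 contribute 0)
  (X=0,Y=0): P(X|Y) = (5/12)/(3/4) = 5/9;  -(5/12)·log₂(5/9) = 0.3533
  (X=1,Y=1): P(X|Y) = (1/4)/(1/4) = 1;  -(1/4)·log₂(1) = 0.0000
  (X=2,Y=0): P(X|Y) = (1/3)/(3/4) = 4/9;  -(1/3)·log₂(4/9) = 0.3900
H(X|Y) = 0.3533 + 0.0000 + 0.3900
  = 0.7433 bits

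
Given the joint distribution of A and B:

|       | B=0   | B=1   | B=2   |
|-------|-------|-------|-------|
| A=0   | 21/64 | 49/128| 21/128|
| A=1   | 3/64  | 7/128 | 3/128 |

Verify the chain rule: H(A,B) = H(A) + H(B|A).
Left side:
H(A,B) = -[(21/64)·log₂(21/64) + (49/128)·log₂(49/128) + (21/128)·log₂(21/128) + (3/64)·log₂(3/64) + (7/128)·log₂(7/128) + (3/128)·log₂(3/128)]
  = 0.5275 + 0.5303 + 0.4278 + 0.2070 + 0.2293 + 0.1269
  = 2.0488 bits

Right side:
Marginal P(A) (row sums):
  P(A=0) = 21/64 + 49/128 + 21/128 = 7/8
  P(A=1) = 3/64 + 7/128 + 3/128 = 1/8
H(A) = -[(7/8)·log₂(7/8) + (1/8)·log₂(1/8)]
  = 0.1686 + 0.3750
  = 0.5436 bits
H(B|A) = -Σ P(A,B)·log₂ P(B|A), where P(B|A) = P(A,B) / P(A)
  (A=0,B=0): P(B|A) = (21/64)/(7/8) = 3/8;  -(21/64)·log₂(3/8) = 0.4643
  (A=0,B=1): P(B|A) = (49/128)/(7/8) = 7/16;  -(49/128)·log₂(7/16) = 0.4566
  (A=0,B=2): P(B|A) = (21/128)/(7/8) = 3/16;  -(21/128)·log₂(3/16) = 0.3962
  (A=1,B=0): P(B|A) = (3/64)/(1/8) = 3/8;  -(3/64)·log₂(3/8) = 0.0663
  (A=1,B=1): P(B|A) = (7/128)/(1/8) = 7/16;  -(7/128)·log₂(7/16) = 0.0652
  (A=1,B=2): P(B|A) = (3/128)/(1/8) = 3/16;  -(3/128)·log₂(3/16) = 0.0566
H(B|A) = 0.4643 + 0.4566 + 0.3962 + 0.0663 + 0.0652 + 0.0566
  = 1.5052 bits
H(A) + H(B|A) = 0.5436 + 1.5052 = 2.0488 bits

Both sides equal 2.0488 bits, so the chain rule holds ✓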